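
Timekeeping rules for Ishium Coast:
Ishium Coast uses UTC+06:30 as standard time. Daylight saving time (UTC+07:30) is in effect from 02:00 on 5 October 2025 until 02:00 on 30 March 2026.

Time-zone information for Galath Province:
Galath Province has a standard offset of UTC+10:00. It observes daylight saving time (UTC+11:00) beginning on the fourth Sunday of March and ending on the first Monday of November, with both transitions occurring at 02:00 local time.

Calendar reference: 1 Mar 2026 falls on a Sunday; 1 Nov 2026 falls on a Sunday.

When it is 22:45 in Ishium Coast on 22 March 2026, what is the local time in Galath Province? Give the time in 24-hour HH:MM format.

22 March 2026 lies within the daylight-saving period (5 October 2025 – 30 March 2026), so Ishium Coast is on daylight time, UTC+07:30.
22:45 Ishium Coast − 7h30m = 15:15 UTC.
1 March 2026 is a Sunday, so the first Sunday is March 1 and the fourth is March 22.
1 November 2026 is a Sunday, so the first Monday is November 2.
At the standard offset (UTC+10:00), 15:15 UTC + 10h = 01:15 Galath Province standard time (rolling into the next day, 23 March 2026).
Daylight saving runs 22 March – 2 November; the standard-time date in Galath Province, 23 March 2026, is inside that window, so Galath Province is at UTC+11:00.
15:15 UTC + 11h = 02:15 Galath Province (rolling into the next day, 23 March 2026).

02:15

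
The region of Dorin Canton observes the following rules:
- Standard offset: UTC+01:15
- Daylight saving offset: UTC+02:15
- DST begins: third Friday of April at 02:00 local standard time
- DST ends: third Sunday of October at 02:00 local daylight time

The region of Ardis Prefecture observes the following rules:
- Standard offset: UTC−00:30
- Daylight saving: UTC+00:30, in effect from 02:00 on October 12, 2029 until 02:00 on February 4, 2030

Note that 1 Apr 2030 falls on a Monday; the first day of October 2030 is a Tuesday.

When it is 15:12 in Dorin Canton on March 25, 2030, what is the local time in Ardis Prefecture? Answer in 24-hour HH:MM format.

1 April 2030 is a Monday, so the first Friday is April 5 and the third is April 19.
1 October 2030 is a Tuesday, so the first Sunday is October 6 and the third is October 20.
Daylight saving runs 19 April – 20 October; March 25, 2030 is outside that window, so Dorin Canton is on standard time at UTC+01:15.
15:12 Dorin Canton − 1h15m = 13:57 UTC.
At the standard offset (UTC−00:30), 13:57 UTC − 0h30m = 13:27 Ardis Prefecture standard time.
Daylight saving runs 12 October 2029 – 4 February 2030; the standard-time date in Ardis Prefecture, March 25, 2030, is outside that window, so Ardis Prefecture is on standard time at UTC−00:30.
13:57 UTC − 0h30m = 13:27 Ardis Prefecture.

13:27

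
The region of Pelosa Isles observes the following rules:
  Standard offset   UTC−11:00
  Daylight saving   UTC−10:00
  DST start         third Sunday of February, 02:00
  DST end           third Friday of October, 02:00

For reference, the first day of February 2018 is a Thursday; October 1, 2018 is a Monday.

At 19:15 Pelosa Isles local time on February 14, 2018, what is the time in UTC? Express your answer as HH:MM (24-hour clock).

1 February 2018 is a Thursday, so the first Sunday is February 4 and the third is February 18.
1 October 2018 is a Monday, so the first Friday is October 5 and the third is October 19.
February 14, 2018 is outside the daylight-saving period (18 February – 19 October), so Pelosa Isles is on standard time, UTC−11:00.
19:15 local + 11h = 06:15 UTC (rolling into the next day, 15 February 2018).

06:15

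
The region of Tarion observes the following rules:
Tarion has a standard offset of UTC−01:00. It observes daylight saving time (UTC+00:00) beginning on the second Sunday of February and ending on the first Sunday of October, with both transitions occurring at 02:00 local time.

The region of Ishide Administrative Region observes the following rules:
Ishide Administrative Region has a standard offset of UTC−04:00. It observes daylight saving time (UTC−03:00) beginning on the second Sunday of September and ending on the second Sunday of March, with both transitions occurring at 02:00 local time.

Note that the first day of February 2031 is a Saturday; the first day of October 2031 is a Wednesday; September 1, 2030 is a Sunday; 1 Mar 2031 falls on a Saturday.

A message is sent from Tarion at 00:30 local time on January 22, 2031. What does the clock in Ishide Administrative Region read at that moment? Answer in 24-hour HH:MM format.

1 February 2031 is a Saturday, so the first Sunday is February 2 and the second is February 9.
1 October 2031 is a Wednesday, so the first Sunday is October 5.
January 22, 2031 is outside the daylight-saving period (9 February – 5 October), so Tarion is on standard time, UTC−01:00.
00:30 Tarion + 1h = 01:30 UTC.
1 September 2030 is a Sunday, so the first Sunday is September 1 and the second is September 8.
1 March 2031 is a Saturday, so the first Sunday is March 2 and the second is March 9.
At the standard offset (UTC−04:00), 01:30 UTC − 4h = 21:30 Ishide Administrative Region standard time (rolling into the previous day, 21 January 2031).
The standard-time date in Ishide Administrative Region, January 21, 2031, lies within the daylight-saving period (8 September 2030 – 9 March 2031), so Ishide Administrative Region is on daylight time, UTC−03:00.
01:30 UTC − 3h = 22:30 Ishide Administrative Region (rolling into the previous day, 21 January 2031).

22:30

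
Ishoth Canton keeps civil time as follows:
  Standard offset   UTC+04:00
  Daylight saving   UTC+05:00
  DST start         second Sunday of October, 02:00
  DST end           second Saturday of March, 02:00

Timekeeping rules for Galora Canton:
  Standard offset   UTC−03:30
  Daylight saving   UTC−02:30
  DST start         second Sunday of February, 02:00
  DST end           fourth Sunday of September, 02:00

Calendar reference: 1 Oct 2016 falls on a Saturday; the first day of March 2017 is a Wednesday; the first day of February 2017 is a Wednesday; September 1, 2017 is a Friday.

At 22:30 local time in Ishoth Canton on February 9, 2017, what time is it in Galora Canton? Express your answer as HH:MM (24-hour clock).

1 October 2016 is a Saturday, so the first Sunday is October 2 and the second is October 9.
1 March 2017 is a Wednesday, so the first Saturday is March 4 and the second is March 11.
Daylight saving runs 9 October 2016 – 11 March 2017; February 9, 2017 is inside that window, so Ishoth Canton is at UTC+05:00.
22:30 Ishoth Canton − 5h = 17:30 UTC.
1 February 2017 is a Wednesday, so the first Sunday is February 5 and the second is February 12.
1 September 2017 is a Friday, so the first Sunday is September 3 and the fourth is September 24.
At the standard offset (UTC−03:30), 17:30 UTC − 3h30m = 14:00 Galora Canton standard time.
The standard-time date in Galora Canton, February 9, 2017, is outside the daylight-saving period (12 February – 24 September), so Galora Canton is on standard time, UTC−03:30.
17:30 UTC − 3h30m = 14:00 Galora Canton.

14:00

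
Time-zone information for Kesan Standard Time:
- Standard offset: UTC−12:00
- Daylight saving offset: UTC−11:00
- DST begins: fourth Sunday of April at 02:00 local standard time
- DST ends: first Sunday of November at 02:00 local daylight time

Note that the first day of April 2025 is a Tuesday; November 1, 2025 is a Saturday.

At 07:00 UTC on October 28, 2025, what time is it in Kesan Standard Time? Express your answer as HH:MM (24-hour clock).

20:00

1 April 2025 is a Tuesday, so the first Sunday is April 6 and the fourth is April 27.
1 November 2025 is a Saturday, so the first Sunday is November 2.
At the standard offset (UTC−12:00), 07:00 UTC − 12h = 19:00 Kesan Standard Time standard time (rolling into the previous day, 27 October 2025).
The standard-time date in Kesan Standard Time, October 27, 2025, lies within the daylight-saving period (27 April – 2 November), so Kesan Standard Time is on daylight time, UTC−11:00.
07:00 UTC − 11h = 20:00 local (rolling into the previous day, 27 October 2025).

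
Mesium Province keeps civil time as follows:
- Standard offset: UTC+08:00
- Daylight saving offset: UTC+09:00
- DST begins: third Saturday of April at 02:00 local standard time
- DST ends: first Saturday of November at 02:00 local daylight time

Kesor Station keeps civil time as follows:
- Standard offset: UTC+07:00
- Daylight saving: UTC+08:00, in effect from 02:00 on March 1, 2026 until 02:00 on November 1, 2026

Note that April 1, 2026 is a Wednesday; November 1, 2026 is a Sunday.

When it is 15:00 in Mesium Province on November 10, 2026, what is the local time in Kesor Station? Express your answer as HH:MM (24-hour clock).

1 April 2026 is a Wednesday, so the first Saturday is April 4 and the third is April 18.
1 November 2026 is a Sunday, so the first Saturday is November 7.
November 10, 2026 is outside the daylight-saving period (18 April – 7 November), so Mesium Province is on standard time, UTC+08:00.
15:00 Mesium Province − 8h = 07:00 UTC.
At the standard offset (UTC+07:00), 07:00 UTC + 7h = 14:00 Kesor Station standard time.
Daylight saving runs 1 March – 1 November; the standard-time date in Kesor Station, November 10, 2026, is outside that window, so Kesor Station is on standard time at UTC+07:00.
07:00 UTC + 7h = 14:00 Kesor Station.

14:00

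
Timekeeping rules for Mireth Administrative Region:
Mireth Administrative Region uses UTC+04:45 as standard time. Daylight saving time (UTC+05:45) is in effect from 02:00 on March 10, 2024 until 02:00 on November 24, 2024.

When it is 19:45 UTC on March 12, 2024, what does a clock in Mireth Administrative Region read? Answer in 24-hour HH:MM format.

At the standard offset (UTC+04:45), 19:45 UTC + 4h45m = 00:30 Mireth Administrative Region standard time (rolling into the next day, 13 March 2024).
The standard-time date in Mireth Administrative Region, March 13, 2024, lies within the daylight-saving period (10 March – 24 November), so Mireth Administrative Region is on daylight time, UTC+05:45.
19:45 UTC + 5h45m = 01:30 local (rolling into the next day, 13 March 2024).

01:30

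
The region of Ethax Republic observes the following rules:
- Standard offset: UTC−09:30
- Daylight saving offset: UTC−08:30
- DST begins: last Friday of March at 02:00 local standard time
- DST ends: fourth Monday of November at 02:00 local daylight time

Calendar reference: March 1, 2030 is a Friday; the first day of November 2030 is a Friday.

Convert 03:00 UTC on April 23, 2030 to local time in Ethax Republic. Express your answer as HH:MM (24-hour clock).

18:30

1 March 2030 is a Friday, so Fridays fall on 1, 8, 15, 22, 29; the last is March 29.
1 November 2030 is a Friday, so the first Monday is November 4 and the fourth is November 25.
At the standard offset (UTC−09:30), 03:00 UTC − 9h30m = 17:30 Ethax Republic standard time (rolling into the previous day, 22 April 2030).
The standard-time date in Ethax Republic, April 22, 2030, falls between 29 March and 25 November, so daylight saving is in effect and Ethax Republic is at UTC−08:30.
03:00 UTC − 8h30m = 18:30 local (rolling into the previous day, 22 April 2030).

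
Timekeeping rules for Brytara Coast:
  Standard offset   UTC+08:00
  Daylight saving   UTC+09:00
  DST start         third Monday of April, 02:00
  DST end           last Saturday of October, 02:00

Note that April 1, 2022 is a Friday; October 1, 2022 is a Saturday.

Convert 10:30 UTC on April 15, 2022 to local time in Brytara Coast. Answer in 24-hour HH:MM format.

1 April 2022 is a Friday, so the first Monday is April 4 and the third is April 18.
1 October 2022 is a Saturday, so Saturdays fall on 1, 8, 15, 22, 29; the last is October 29.
At the standard offset (UTC+08:00), 10:30 UTC + 8h = 18:30 Brytara Coast standard time.
The standard-time date in Brytara Coast, April 15, 2022, is outside the daylight-saving period (18 April – 29 October), so Brytara Coast is on standard time, UTC+08:00.
10:30 UTC + 8h = 18:30 local.

18:30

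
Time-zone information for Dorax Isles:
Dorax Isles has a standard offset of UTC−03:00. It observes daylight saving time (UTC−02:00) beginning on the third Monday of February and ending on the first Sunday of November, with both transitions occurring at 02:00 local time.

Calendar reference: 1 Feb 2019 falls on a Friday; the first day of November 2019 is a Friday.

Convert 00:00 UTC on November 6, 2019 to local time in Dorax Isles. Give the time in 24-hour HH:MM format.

21:00

1 February 2019 is a Friday, so the first Monday is February 4 and the third is February 18.
1 November 2019 is a Friday, so the first Sunday is November 3.
At the standard offset (UTC−03:00), 00:00 UTC − 3h = 21:00 Dorax Isles standard time (rolling into the previous day, 5 November 2019).
The standard-time date in Dorax Isles, November 5, 2019, does not fall between 18 February and 3 November, so daylight saving is not in effect and Dorax Isles is at UTC−03:00.
00:00 UTC − 3h = 21:00 local (rolling into the previous day, 5 November 2019).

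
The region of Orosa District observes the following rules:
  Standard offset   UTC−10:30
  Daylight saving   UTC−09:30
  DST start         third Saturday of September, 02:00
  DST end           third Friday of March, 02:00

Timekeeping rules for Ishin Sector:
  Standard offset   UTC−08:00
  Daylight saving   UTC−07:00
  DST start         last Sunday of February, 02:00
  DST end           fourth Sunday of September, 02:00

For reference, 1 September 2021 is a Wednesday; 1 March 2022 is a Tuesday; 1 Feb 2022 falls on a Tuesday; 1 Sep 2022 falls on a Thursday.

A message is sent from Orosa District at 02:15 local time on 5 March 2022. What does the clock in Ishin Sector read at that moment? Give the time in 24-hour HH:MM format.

1 September 2021 is a Wednesday, so the first Saturday is September 4 and the third is September 18.
1 March 2022 is a Tuesday, so the first Friday is March 4 and the third is March 18.
5 March 2022 lies within the daylight-saving period (18 September 2021 – 18 March 2022), so Orosa District is on daylight time, UTC−09:30.
02:15 Orosa District + 9h30m = 11:45 UTC.
1 February 2022 is a Tuesday, so Sundays fall on 6, 13, 20, 27; the last is February 27.
1 September 2022 is a Thursday, so the first Sunday is September 4 and the fourth is September 25.
At the standard offset (UTC−08:00), 11:45 UTC − 8h = 03:45 Ishin Sector standard time.
The standard-time date in Ishin Sector, 5 March 2022, falls between 27 February and 25 September, so daylight saving is in effect and Ishin Sector is at UTC−07:00.
11:45 UTC − 7h = 04:45 Ishin Sector.

04:45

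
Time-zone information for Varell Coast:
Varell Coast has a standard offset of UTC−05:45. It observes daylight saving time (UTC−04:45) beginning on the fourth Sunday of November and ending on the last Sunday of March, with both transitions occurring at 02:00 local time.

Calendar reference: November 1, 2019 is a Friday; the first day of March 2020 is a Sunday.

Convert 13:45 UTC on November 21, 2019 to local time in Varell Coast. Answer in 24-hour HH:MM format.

1 November 2019 is a Friday, so the first Sunday is November 3 and the fourth is November 24.
1 March 2020 is a Sunday, so Sundays fall on 1, 8, 15, 22, 29; the last is March 29.
At the standard offset (UTC−05:45), 13:45 UTC − 5h45m = 08:00 Varell Coast standard time.
Daylight saving runs 24 November 2019 – 29 March 2020; the standard-time date in Varell Coast, November 21, 2019, is outside that window, so Varell Coast is on standard time at UTC−05:45.
13:45 UTC − 5h45m = 08:00 local.

08:00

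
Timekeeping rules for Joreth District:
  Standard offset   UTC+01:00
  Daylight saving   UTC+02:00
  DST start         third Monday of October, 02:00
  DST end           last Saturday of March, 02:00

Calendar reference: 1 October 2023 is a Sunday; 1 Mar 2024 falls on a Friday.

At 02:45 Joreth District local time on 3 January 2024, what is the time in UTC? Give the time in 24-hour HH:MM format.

1 October 2023 is a Sunday, so the first Monday is October 2 and the third is October 16.
1 March 2024 is a Friday, so Saturdays fall on 2, 9, 16, 23, 30; the last is March 30.
3 January 2024 falls between 16 October 2023 and 30 March 2024, so daylight saving is in effect and Joreth District is at UTC+02:00.
02:45 local − 2h = 00:45 UTC.

00:45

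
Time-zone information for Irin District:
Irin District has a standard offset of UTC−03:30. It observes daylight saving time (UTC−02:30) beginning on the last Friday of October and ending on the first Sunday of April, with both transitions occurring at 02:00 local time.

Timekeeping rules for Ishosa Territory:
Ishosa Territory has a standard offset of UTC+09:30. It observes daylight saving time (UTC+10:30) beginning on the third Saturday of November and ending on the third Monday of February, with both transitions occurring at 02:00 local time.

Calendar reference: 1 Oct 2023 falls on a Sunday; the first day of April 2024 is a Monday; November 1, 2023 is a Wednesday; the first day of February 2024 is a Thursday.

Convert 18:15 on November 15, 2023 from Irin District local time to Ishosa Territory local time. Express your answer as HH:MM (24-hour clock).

1 October 2023 is a Sunday, so Fridays fall on 6, 13, 20, 27; the last is October 27.
1 April 2024 is a Monday, so the first Sunday is April 7.
Daylight saving runs 27 October 2023 – 7 April 2024; November 15, 2023 is inside that window, so Irin District is at UTC−02:30.
18:15 Irin District + 2h30m = 20:45 UTC.
1 November 2023 is a Wednesday, so the first Saturday is November 4 and the third is November 18.
1 February 2024 is a Thursday, so the first Monday is February 5 and the third is February 19.
At the standard offset (UTC+09:30), 20:45 UTC + 9h30m = 06:15 Ishosa Territory standard time (rolling into the next day, 16 November 2023).
The standard-time date in Ishosa Territory, November 16, 2023, is outside the daylight-saving period (18 November 2023 – 19 February 2024), so Ishosa Territory is on standard time, UTC+09:30.
20:45 UTC + 9h30m = 06:15 Ishosa Territory (rolling into the next day, 16 November 2023).

06:15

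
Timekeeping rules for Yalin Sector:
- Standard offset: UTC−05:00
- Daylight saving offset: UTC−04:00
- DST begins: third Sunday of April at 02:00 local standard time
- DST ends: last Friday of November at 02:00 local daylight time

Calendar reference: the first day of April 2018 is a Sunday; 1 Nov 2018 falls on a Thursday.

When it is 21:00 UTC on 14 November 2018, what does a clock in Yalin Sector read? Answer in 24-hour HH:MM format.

1 April 2018 is a Sunday, so the first Sunday is April 1 and the third is April 15.
1 November 2018 is a Thursday, so Fridays fall on 2, 9, 16, 23, 30; the last is November 30.
At the standard offset (UTC−05:00), 21:00 UTC − 5h = 16:00 Yalin Sector standard time.
Daylight saving runs 15 April – 30 November; the standard-time date in Yalin Sector, 14 November 2018, is inside that window, so Yalin Sector is at UTC−04:00.
21:00 UTC − 4h = 17:00 local.

17:00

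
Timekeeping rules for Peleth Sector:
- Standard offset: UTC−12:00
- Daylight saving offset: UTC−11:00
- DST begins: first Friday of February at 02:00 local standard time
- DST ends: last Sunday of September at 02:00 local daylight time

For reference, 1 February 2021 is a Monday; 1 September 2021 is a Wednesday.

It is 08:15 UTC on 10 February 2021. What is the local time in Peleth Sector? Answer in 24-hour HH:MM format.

21:15

1 February 2021 is a Monday, so the first Friday is February 5.
1 September 2021 is a Wednesday, so Sundays fall on 5, 12, 19, 26; the last is September 26.
At the standard offset (UTC−12:00), 08:15 UTC − 12h = 20:15 Peleth Sector standard time (rolling into the previous day, 9 February 2021).
The standard-time date in Peleth Sector, 9 February 2021, falls between 5 February and 26 September, so daylight saving is in effect and Peleth Sector is at UTC−11:00.
08:15 UTC − 11h = 21:15 local (rolling into the previous day, 9 February 2021).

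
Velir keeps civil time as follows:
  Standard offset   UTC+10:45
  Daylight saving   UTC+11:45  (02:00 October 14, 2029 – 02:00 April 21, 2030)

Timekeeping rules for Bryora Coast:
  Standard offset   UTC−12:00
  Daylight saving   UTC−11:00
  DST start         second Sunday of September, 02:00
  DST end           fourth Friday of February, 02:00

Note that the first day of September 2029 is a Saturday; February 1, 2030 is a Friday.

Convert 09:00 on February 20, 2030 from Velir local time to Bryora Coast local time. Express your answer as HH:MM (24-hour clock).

10:15

February 20, 2030 falls between 14 October 2029 and 21 April 2030, so daylight saving is in effect and Velir is at UTC+11:45.
09:00 Velir − 11h45m = 21:15 UTC (rolling into the previous day, 19 February 2030).
1 September 2029 is a Saturday, so the first Sunday is September 2 and the second is September 9.
1 February 2030 is a Friday, so the first Friday is February 1 and the fourth is February 22.
At the standard offset (UTC−12:00), 21:15 UTC − 12h = 09:15 Bryora Coast standard time.
The standard-time date in Bryora Coast, February 19, 2030, lies within the daylight-saving period (9 September 2029 – 22 February 2030), so Bryora Coast is on daylight time, UTC−11:00.
21:15 UTC − 11h = 10:15 Bryora Coast.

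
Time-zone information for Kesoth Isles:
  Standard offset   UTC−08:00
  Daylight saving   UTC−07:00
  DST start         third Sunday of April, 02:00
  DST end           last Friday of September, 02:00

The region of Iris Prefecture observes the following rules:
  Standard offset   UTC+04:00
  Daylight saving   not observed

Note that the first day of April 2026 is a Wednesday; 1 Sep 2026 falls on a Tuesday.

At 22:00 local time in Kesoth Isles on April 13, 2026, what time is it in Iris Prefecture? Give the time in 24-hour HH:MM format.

10:00

1 April 2026 is a Wednesday, so the first Sunday is April 5 and the third is April 19.
1 September 2026 is a Tuesday, so Fridays fall on 4, 11, 18, 25; the last is September 25.
Daylight saving runs 19 April – 25 September; April 13, 2026 is outside that window, so Kesoth Isles is on standard time at UTC−08:00.
22:00 Kesoth Isles + 8h = 06:00 UTC (rolling into the next day, 14 April 2026).
Iris Prefecture stays on UTC+04:00 all year.
06:00 UTC + 4h = 10:00 Iris Prefecture.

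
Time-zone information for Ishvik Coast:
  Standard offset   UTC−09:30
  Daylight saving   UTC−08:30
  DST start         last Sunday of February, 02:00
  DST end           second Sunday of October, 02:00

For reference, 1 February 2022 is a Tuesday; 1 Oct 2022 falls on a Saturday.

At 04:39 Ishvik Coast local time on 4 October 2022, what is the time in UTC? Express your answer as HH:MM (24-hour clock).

13:09

1 February 2022 is a Tuesday, so Sundays fall on 6, 13, 20, 27; the last is February 27.
1 October 2022 is a Saturday, so the first Sunday is October 2 and the second is October 9.
4 October 2022 lies within the daylight-saving period (27 February – 9 October), so Ishvik Coast is on daylight time, UTC−08:30.
04:39 local + 8h30m = 13:09 UTC.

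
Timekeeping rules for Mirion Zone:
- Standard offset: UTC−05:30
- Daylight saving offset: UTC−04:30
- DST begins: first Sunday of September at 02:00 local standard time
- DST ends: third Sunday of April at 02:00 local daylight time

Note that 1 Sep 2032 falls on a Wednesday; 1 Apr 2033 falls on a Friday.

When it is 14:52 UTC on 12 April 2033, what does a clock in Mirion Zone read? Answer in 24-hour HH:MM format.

1 September 2032 is a Wednesday, so the first Sunday is September 5.
1 April 2033 is a Friday, so the first Sunday is April 3 and the third is April 17.
At the standard offset (UTC−05:30), 14:52 UTC − 5h30m = 09:22 Mirion Zone standard time.
The standard-time date in Mirion Zone, 12 April 2033, lies within the daylight-saving period (5 September 2032 – 17 April 2033), so Mirion Zone is on daylight time, UTC−04:30.
14:52 UTC − 4h30m = 10:22 local.

10:22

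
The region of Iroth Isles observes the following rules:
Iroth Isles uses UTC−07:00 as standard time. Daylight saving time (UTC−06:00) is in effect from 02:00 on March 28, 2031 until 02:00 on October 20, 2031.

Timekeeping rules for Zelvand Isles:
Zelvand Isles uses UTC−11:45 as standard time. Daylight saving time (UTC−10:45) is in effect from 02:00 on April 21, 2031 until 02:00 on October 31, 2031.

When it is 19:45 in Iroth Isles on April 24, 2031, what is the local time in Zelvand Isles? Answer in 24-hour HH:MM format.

April 24, 2031 falls between 28 March and 20 October, so daylight saving is in effect and Iroth Isles is at UTC−06:00.
19:45 Iroth Isles + 6h = 01:45 UTC (rolling into the next day, 25 April 2031).
At the standard offset (UTC−11:45), 01:45 UTC − 11h45m = 14:00 Zelvand Isles standard time (rolling into the previous day, 24 April 2031).
Daylight saving runs 21 April – 31 October; the standard-time date in Zelvand Isles, April 24, 2031, is inside that window, so Zelvand Isles is at UTC−10:45.
01:45 UTC − 10h45m = 15:00 Zelvand Isles (rolling into the previous day, 24 April 2031).

15:00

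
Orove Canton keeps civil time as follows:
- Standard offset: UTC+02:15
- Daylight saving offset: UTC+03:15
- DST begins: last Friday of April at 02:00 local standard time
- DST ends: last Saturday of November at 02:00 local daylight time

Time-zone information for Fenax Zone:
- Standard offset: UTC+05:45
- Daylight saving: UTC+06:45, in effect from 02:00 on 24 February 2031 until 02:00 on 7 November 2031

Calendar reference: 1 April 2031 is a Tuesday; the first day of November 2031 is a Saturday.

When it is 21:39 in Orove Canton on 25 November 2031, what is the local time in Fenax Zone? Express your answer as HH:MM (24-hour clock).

00:09

1 April 2031 is a Tuesday, so Fridays fall on 4, 11, 18, 25; the last is April 25.
1 November 2031 is a Saturday, so Saturdays fall on 1, 8, 15, 22, 29; the last is November 29.
25 November 2031 lies within the daylight-saving period (25 April – 29 November), so Orove Canton is on daylight time, UTC+03:15.
21:39 Orove Canton − 3h15m = 18:24 UTC.
At the standard offset (UTC+05:45), 18:24 UTC + 5h45m = 00:09 Fenax Zone standard time (rolling into the next day, 26 November 2031).
The standard-time date in Fenax Zone, 26 November 2031, is outside the daylight-saving period (24 February – 7 November), so Fenax Zone is on standard time, UTC+05:45.
18:24 UTC + 5h45m = 00:09 Fenax Zone (rolling into the next day, 26 November 2031).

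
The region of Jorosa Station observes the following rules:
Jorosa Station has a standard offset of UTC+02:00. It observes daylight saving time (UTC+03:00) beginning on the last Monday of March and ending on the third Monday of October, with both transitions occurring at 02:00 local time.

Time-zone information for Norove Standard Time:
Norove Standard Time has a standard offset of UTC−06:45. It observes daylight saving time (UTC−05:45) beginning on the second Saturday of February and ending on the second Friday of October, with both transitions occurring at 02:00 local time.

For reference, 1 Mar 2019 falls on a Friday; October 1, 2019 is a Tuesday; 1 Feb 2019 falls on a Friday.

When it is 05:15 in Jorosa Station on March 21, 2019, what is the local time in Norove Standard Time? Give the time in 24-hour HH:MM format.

1 March 2019 is a Friday, so Mondays fall on 4, 11, 18, 25; the last is March 25.
1 October 2019 is a Tuesday, so the first Monday is October 7 and the third is October 21.
March 21, 2019 does not fall between 25 March and 21 October, so daylight saving is not in effect and Jorosa Station is at UTC+02:00.
05:15 Jorosa Station − 2h = 03:15 UTC.
1 February 2019 is a Friday, so the first Saturday is February 2 and the second is February 9.
1 October 2019 is a Tuesday, so the first Friday is October 4 and the second is October 11.
At the standard offset (UTC−06:45), 03:15 UTC − 6h45m = 20:30 Norove Standard Time standard time (rolling into the previous day, 20 March 2019).
Daylight saving runs 9 February – 11 October; the standard-time date in Norove Standard Time, March 20, 2019, is inside that window, so Norove Standard Time is at UTC−05:45.
03:15 UTC − 5h45m = 21:30 Norove Standard Time (rolling into the previous day, 20 March 2019).

21:30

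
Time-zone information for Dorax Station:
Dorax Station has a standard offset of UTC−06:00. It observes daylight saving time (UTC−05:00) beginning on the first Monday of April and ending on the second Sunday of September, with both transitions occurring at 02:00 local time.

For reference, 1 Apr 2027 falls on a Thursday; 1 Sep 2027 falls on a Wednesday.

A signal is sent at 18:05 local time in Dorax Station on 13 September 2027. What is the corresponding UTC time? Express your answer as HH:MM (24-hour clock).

00:05

1 April 2027 is a Thursday, so the first Monday is April 5.
1 September 2027 is a Wednesday, so the first Sunday is September 5 and the second is September 12.
13 September 2027 does not fall between 5 April and 12 September, so daylight saving is not in effect and Dorax Station is at UTC−06:00.
18:05 local + 6h = 00:05 UTC (rolling into the next day, 14 September 2027).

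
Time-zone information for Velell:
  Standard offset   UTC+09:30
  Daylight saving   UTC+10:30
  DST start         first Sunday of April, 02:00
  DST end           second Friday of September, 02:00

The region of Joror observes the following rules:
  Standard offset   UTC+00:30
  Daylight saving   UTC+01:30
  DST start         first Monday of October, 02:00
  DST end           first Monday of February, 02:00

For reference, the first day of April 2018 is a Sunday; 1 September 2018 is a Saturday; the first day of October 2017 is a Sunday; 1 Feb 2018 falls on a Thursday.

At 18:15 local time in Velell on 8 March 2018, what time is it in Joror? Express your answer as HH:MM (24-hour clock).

1 April 2018 is a Sunday, so the first Sunday is April 1.
1 September 2018 is a Saturday, so the first Friday is September 7 and the second is September 14.
8 March 2018 is outside the daylight-saving period (1 April – 14 September), so Velell is on standard time, UTC+09:30.
18:15 Velell − 9h30m = 08:45 UTC.
1 October 2017 is a Sunday, so the first Monday is October 2.
1 February 2018 is a Thursday, so the first Monday is February 5.
At the standard offset (UTC+00:30), 08:45 UTC + 0h30m = 09:15 Joror standard time.
The standard-time date in Joror, 8 March 2018, is outside the daylight-saving period (2 October 2017 – 5 February 2018), so Joror is on standard time, UTC+00:30.
08:45 UTC + 0h30m = 09:15 Joror.

09:15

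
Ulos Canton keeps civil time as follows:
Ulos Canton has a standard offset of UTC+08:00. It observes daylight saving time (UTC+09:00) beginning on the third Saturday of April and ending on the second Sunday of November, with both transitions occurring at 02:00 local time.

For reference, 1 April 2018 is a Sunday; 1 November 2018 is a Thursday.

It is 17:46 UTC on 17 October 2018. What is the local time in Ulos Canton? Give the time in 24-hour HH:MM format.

02:46

1 April 2018 is a Sunday, so the first Saturday is April 7 and the third is April 21.
1 November 2018 is a Thursday, so the first Sunday is November 4 and the second is November 11.
At the standard offset (UTC+08:00), 17:46 UTC + 8h = 01:46 Ulos Canton standard time (rolling into the next day, 18 October 2018).
Daylight saving runs 21 April – 11 November; the standard-time date in Ulos Canton, 18 October 2018, is inside that window, so Ulos Canton is at UTC+09:00.
17:46 UTC + 9h = 02:46 local (rolling into the next day, 18 October 2018).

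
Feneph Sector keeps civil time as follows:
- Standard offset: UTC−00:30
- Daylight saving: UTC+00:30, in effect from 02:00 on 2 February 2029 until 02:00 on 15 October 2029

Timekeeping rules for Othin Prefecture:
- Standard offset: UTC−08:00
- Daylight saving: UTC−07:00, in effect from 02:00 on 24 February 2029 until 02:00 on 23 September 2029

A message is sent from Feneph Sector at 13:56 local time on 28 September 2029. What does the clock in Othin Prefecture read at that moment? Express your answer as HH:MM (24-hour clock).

05:26

Daylight saving runs 2 February – 15 October; 28 September 2029 is inside that window, so Feneph Sector is at UTC+00:30.
13:56 Feneph Sector − 0h30m = 13:26 UTC.
At the standard offset (UTC−08:00), 13:26 UTC − 8h = 05:26 Othin Prefecture standard time.
The standard-time date in Othin Prefecture, 28 September 2029, is outside the daylight-saving period (24 February – 23 September), so Othin Prefecture is on standard time, UTC−08:00.
13:26 UTC − 8h = 05:26 Othin Prefecture.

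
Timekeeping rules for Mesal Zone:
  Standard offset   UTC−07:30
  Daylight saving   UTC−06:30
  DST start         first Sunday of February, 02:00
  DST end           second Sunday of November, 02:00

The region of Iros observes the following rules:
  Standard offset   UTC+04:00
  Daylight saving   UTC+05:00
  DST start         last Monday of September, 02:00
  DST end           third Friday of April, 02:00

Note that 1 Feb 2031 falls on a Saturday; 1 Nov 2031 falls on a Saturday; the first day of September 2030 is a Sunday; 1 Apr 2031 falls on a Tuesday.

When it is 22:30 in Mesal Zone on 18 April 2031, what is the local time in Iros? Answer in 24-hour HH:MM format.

1 February 2031 is a Saturday, so the first Sunday is February 2.
1 November 2031 is a Saturday, so the first Sunday is November 2 and the second is November 9.
Daylight saving runs 2 February – 9 November; 18 April 2031 is inside that window, so Mesal Zone is at UTC−06:30.
22:30 Mesal Zone + 6h30m = 05:00 UTC (rolling into the next day, 19 April 2031).
1 September 2030 is a Sunday, so Mondays fall on 2, 9, 16, 23, 30; the last is September 30.
1 April 2031 is a Tuesday, so the first Friday is April 4 and the third is April 18.
At the standard offset (UTC+04:00), 05:00 UTC + 4h = 09:00 Iros standard time.
The standard-time date in Iros, 19 April 2031, is outside the daylight-saving period (30 September 2030 – 18 April 2031), so Iros is on standard time, UTC+04:00.
05:00 UTC + 4h = 09:00 Iros.

09:00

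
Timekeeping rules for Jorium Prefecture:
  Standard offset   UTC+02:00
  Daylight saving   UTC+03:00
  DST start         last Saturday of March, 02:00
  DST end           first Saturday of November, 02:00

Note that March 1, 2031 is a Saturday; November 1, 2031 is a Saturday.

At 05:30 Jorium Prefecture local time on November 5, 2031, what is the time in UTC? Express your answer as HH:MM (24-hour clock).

03:30

1 March 2031 is a Saturday, so Saturdays fall on 1, 8, 15, 22, 29; the last is March 29.
1 November 2031 is a Saturday, so the first Saturday is November 1.
Daylight saving runs 29 March – 1 November; November 5, 2031 is outside that window, so Jorium Prefecture is on standard time at UTC+02:00.
05:30 local − 2h = 03:30 UTC.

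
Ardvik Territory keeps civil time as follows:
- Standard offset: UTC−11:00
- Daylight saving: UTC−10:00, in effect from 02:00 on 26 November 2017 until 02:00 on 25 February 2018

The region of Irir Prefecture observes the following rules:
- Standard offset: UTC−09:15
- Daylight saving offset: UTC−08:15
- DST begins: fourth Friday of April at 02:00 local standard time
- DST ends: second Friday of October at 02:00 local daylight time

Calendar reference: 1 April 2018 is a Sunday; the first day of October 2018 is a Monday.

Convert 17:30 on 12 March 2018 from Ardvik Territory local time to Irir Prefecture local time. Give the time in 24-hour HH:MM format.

12 March 2018 is outside the daylight-saving period (26 November 2017 – 25 February 2018), so Ardvik Territory is on standard time, UTC−11:00.
17:30 Ardvik Territory + 11h = 04:30 UTC (rolling into the next day, 13 March 2018).
1 April 2018 is a Sunday, so the first Friday is April 6 and the fourth is April 27.
1 October 2018 is a Monday, so the first Friday is October 5 and the second is October 12.
At the standard offset (UTC−09:15), 04:30 UTC − 9h15m = 19:15 Irir Prefecture standard time (rolling into the previous day, 12 March 2018).
The standard-time date in Irir Prefecture, 12 March 2018, is outside the daylight-saving period (27 April – 12 October), so Irir Prefecture is on standard time, UTC−09:15.
04:30 UTC − 9h15m = 19:15 Irir Prefecture (rolling into the previous day, 12 March 2018).

19:15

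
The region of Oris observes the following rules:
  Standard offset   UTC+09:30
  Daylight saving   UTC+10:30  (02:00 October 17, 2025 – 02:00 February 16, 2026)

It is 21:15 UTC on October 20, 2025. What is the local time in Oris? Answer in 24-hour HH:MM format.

07:45

At the standard offset (UTC+09:30), 21:15 UTC + 9h30m = 06:45 Oris standard time (rolling into the next day, 21 October 2025).
The standard-time date in Oris, October 21, 2025, falls between 17 October 2025 and 16 February 2026, so daylight saving is in effect and Oris is at UTC+10:30.
21:15 UTC + 10h30m = 07:45 local (rolling into the next day, 21 October 2025).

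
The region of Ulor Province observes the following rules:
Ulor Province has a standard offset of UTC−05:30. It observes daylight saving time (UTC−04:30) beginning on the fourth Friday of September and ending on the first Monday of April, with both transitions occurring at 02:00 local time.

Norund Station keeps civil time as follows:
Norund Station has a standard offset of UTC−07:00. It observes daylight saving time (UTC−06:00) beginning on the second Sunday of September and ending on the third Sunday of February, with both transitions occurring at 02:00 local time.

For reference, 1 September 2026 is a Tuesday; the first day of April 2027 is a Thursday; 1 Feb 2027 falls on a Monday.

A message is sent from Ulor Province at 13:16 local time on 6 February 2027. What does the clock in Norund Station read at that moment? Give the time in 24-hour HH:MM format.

11:46

1 September 2026 is a Tuesday, so the first Friday is September 4 and the fourth is September 25.
1 April 2027 is a Thursday, so the first Monday is April 5.
Daylight saving runs 25 September 2026 – 5 April 2027; 6 February 2027 is inside that window, so Ulor Province is at UTC−04:30.
13:16 Ulor Province + 4h30m = 17:46 UTC.
1 September 2026 is a Tuesday, so the first Sunday is September 6 and the second is September 13.
1 February 2027 is a Monday, so the first Sunday is February 7 and the third is February 21.
At the standard offset (UTC−07:00), 17:46 UTC − 7h = 10:46 Norund Station standard time.
The standard-time date in Norund Station, 6 February 2027, falls between 13 September 2026 and 21 February 2027, so daylight saving is in effect and Norund Station is at UTC−06:00.
17:46 UTC − 6h = 11:46 Norund Station.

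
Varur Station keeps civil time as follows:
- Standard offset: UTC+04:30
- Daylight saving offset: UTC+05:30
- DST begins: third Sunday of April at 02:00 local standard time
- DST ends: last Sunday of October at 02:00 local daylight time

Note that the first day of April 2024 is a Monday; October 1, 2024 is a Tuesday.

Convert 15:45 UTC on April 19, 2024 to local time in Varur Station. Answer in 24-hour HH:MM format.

1 April 2024 is a Monday, so the first Sunday is April 7 and the third is April 21.
1 October 2024 is a Tuesday, so Sundays fall on 6, 13, 20, 27; the last is October 27.
At the standard offset (UTC+04:30), 15:45 UTC + 4h30m = 20:15 Varur Station standard time.
The standard-time date in Varur Station, April 19, 2024, does not fall between 21 April and 27 October, so daylight saving is not in effect and Varur Station is at UTC+04:30.
15:45 UTC + 4h30m = 20:15 local.

20:15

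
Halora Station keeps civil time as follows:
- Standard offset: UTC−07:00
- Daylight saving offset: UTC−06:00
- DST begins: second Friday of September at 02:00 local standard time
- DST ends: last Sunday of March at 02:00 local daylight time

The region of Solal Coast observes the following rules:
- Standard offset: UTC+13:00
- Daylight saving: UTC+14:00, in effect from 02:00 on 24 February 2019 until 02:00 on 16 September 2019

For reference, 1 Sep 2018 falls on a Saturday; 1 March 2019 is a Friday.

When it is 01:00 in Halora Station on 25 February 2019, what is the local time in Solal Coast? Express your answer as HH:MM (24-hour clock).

1 September 2018 is a Saturday, so the first Friday is September 7 and the second is September 14.
1 March 2019 is a Friday, so Sundays fall on 3, 10, 17, 24, 31; the last is March 31.
Daylight saving runs 14 September 2018 – 31 March 2019; 25 February 2019 is inside that window, so Halora Station is at UTC−06:00.
01:00 Halora Station + 6h = 07:00 UTC.
At the standard offset (UTC+13:00), 07:00 UTC + 13h = 20:00 Solal Coast standard time.
The standard-time date in Solal Coast, 25 February 2019, lies within the daylight-saving period (24 February – 16 September), so Solal Coast is on daylight time, UTC+14:00.
07:00 UTC + 14h = 21:00 Solal Coast.

21:00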